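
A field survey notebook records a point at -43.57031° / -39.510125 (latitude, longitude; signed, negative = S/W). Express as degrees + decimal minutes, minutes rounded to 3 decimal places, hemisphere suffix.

43° 34.219′ S, 39° 30.608′ W

Latitude is negative → S; |value| = 43.570310
Latitude: fractional part 0.570310 → 34.21860 minutes
Longitude is negative → W; |value| = 39.510125
λ: fractional part 0.510125 → 30.60750 minutes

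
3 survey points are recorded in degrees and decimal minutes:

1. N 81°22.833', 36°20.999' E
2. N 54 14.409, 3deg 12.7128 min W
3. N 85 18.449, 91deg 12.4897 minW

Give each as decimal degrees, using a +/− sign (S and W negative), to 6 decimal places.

1. 81.380550, 36.349983
2. 54.240150, -3.211880
3. 85.307483, -91.208162

Point 1:
  Lat: 81 + 22.833/60 = 81.3805500
  N ⇒ keep positive
  Lon: 36 + 20.999/60 = 36.3499833
  E → positive
Point 2:
  Latitude: 54 + 14.409/60 = 54.2401500
  N → positive
  Lon: 3 + 12.7128/60 = 3.2118800
  hemisphere W, so the sign is −
Point 3:
  φ: 18.449′ = 0.307483°; total 85.3074833
  N ⇒ keep positive
  Lon: 91 + 12.4897/60 = 91.2081617
  W ⇒ negate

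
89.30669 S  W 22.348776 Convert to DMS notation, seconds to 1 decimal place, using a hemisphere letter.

89°18′24.1″ S, 22°20′55.6″ W

Lat: 0.306690 × 60 = 18.40140′ → 18′, remainder × 60 = 24.084″
Longitude: whole degrees 22; 20.92656′ → 20′ and 55.594″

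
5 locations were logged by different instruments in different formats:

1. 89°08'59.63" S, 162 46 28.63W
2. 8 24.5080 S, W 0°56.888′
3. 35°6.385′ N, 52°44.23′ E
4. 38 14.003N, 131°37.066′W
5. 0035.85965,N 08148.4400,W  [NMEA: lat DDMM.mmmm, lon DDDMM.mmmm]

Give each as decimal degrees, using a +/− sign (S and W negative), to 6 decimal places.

Point 1:
  φ: 89° + 8/60 + 59.63/3600 = 89 + 0.133333 + 0.016564 = 89.1498972
  S ⇒ negate
  λ: 162° + 46/60 + 28.63/3600 = 162 + 0.766667 + 0.007953 = 162.7746194
  W ⇒ negate
Point 2:
  Lat: 8 + 24.508/60 = 8.4084667
  S ⇒ negate
  Longitude: 0 + 56.888/60 = 0.9481333
  W → negative
Point 3:
  Lat: 35 + 6.385/60 = 35.1064167
  N ⇒ keep positive
  λ: 52 + 44.23/60 = 52.7371667
  E → positive
Point 4:
  Lat: 38 + 14.003/60 = 38.2333833
  N ⇒ keep positive
  λ: 131 + 37.066/60 = 131.6177667
  W ⇒ negate
Point 5:
  φ: split at 2 digits → 00° and 35.85965′; 0 + 35.85965/60 = 0.5976608
  N → positive
  λ: split at 3 digits → 081° and 48.44′; 81 + 48.44/60 = 81.8073333
  W → negative

1. -89.149897, -162.774619
2. -8.408467, -0.948133
3. 35.106417, 52.737167
4. 38.233383, -131.617767
5. 0.597661, -81.807333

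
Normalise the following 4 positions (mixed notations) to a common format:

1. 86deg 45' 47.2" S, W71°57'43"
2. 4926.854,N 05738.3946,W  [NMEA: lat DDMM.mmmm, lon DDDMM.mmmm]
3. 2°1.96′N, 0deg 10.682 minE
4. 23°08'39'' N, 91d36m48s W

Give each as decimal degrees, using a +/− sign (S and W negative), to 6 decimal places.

Point 1:
  Lat: 86 + 45/60 + 47.2/3600 = 86.7631111
  S → negative
  Longitude: 71 + 57/60 + 43/3600 = 71.9619444
  W ⇒ negate
Point 2:
  Lat: split at 2 digits → 49° and 26.854′; 49 + 26.854/60 = 49.4475667
  N ⇒ keep positive
  Lon: split at 3 digits → 057° and 38.3946′; 57 + 38.3946/60 = 57.6399100
  hemisphere W, so the sign is −
Point 3:
  φ: 1.96′ = 0.032667°; total 2.0326667
  N → positive
  Longitude: 0 + 10.682/60 = 0.1780333
  E ⇒ keep positive
Point 4:
  Lat: 23° + 8/60 + 39/3600 = 23 + 0.133333 + 0.010833 = 23.1441667
  N → positive
  λ: 36′ + 48″ = 36.80000′; 91 + 36.80000/60 = 91.6133333
  hemisphere W, so the sign is −

1. -86.763111, -71.961944
2. 49.447567, -57.639910
3. 2.032667, 0.178033
4. 23.144167, -91.613333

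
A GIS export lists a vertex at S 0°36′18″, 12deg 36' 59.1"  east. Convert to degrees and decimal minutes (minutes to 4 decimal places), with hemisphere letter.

0° 36.3000′ S, 12° 36.9850′ E

Latitude: seconds/60 = 0.30000; minutes = 36 + 0.30000 = 36.300000
Lon: 36 + 59.1/60 = 36.985000′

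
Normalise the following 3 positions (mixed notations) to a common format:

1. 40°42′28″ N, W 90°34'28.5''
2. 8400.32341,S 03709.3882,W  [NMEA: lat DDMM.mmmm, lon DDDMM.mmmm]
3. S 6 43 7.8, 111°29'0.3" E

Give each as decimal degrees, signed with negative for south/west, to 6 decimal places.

1. 40.707778, -90.574583
2. -84.005390, -37.156470
3. -6.718833, 111.483417

Point 1:
  Latitude: 40° + 42/60 + 28/3600 = 40 + 0.700000 + 0.007778 = 40.7077778
  N ⇒ keep positive
  Longitude: 90° + 34/60 + 28.5/3600 = 90 + 0.566667 + 0.007917 = 90.5745833
  hemisphere W, so the sign is −
Point 2:
  Latitude: degrees = first 2 digits = 84, minutes = 0.32341; 84 + 0.32341/60 = 84.0053902
  S → negative
  λ: degrees = first 3 digits = 37, minutes = 9.3882; 37 + 9.3882/60 = 37.1564700
  hemisphere W, so the sign is −
Point 3:
  Lat: 43′ + 7.8″ = 43.13000′; 6 + 43.13000/60 = 6.7188333
  hemisphere S, so the sign is −
  λ: 111° + 29/60 + 0.3/3600 = 111 + 0.483333 + 0.000083 = 111.4834167
  E ⇒ keep positive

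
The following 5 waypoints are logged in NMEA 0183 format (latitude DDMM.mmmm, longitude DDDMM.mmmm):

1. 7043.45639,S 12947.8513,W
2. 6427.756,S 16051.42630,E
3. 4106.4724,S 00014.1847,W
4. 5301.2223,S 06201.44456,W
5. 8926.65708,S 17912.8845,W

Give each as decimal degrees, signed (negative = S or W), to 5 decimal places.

Point 1:
  Lat: split at 2 digits → 70° and 43.45639′; 70 + 43.45639/60 = 70.724273
  S → negative
  Longitude: split at 3 digits → 129° and 47.8513′; 129 + 47.8513/60 = 129.797522
  W → negative
Point 2:
  Latitude: degrees = first 2 digits = 64, minutes = 27.756; 64 + 27.756/60 = 64.462600
  S → negative
  Lon: degrees = first 3 digits = 160, minutes = 51.4263; 160 + 51.4263/60 = 160.857105
  E → positive
Point 3:
  Latitude: split at 2 digits → 41° and 6.4724′; 41 + 6.4724/60 = 41.107873
  hemisphere S, so the sign is −
  Lon: split at 3 digits → 000° and 14.1847′; 0 + 14.1847/60 = 0.236412
  W → negative
Point 4:
  Latitude: degrees = first 2 digits = 53, minutes = 1.2223; 53 + 1.2223/60 = 53.020372
  S → negative
  λ: split at 3 digits → 062° and 1.44456′; 62 + 1.44456/60 = 62.024076
  W ⇒ negate
Point 5:
  Lat: degrees = first 2 digits = 89, minutes = 26.65708; 89 + 26.65708/60 = 89.444285
  hemisphere S, so the sign is −
  Longitude: split at 3 digits → 179° and 12.8845′; 179 + 12.8845/60 = 179.214742
  hemisphere W, so the sign is −

1. -70.72427, -129.79752
2. -64.46260, 160.85711
3. -41.10787, -0.23641
4. -53.02037, -62.02408
5. -89.44428, -179.21474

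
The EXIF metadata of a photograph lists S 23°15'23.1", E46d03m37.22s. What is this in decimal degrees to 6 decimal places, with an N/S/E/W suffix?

Lat: 23° + 15/60 + 23.1/3600 = 23 + 0.250000 + 0.006417 = 23.2564167
Lon: 46° + 3/60 + 37.22/3600 = 46 + 0.050000 + 0.010339 = 46.0603389

23.256417° S, 46.060339° E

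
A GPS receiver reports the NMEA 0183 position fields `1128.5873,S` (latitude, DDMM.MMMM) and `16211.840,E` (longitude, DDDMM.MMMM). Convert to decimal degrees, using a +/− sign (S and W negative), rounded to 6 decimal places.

Lat: degrees = first 2 digits = 11, minutes = 28.5873; 11 + 28.5873/60 = 11.4764550
hemisphere S, so the sign is −
λ: split at 3 digits → 162° and 11.84′; 162 + 11.84/60 = 162.1973333
E → positive

-11.476455, 162.197333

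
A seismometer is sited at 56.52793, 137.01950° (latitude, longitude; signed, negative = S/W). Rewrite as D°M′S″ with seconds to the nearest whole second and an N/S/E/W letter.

Latitude: 0.527930° → 31.67580′; 0.67580 × 60 = 40.55″
Lon: 0.019500 × 60 = 1.17000′ → 1′, remainder × 60 = 10.20″

56°31′41″ N, 137°01′10″ E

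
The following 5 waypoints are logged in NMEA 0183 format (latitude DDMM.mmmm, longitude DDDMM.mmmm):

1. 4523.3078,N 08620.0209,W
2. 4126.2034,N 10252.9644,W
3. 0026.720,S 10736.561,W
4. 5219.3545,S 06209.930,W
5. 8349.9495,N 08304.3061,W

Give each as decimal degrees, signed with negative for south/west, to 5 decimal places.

Point 1:
  Latitude: degrees = first 2 digits = 45, minutes = 23.3078; 45 + 23.3078/60 = 45.388463
  N ⇒ keep positive
  Longitude: degrees = first 3 digits = 86, minutes = 20.0209; 86 + 20.0209/60 = 86.333682
  hemisphere W, so the sign is −
Point 2:
  Latitude: degrees = first 2 digits = 41, minutes = 26.2034; 41 + 26.2034/60 = 41.436723
  N → positive
  λ: split at 3 digits → 102° and 52.9644′; 102 + 52.9644/60 = 102.882740
  hemisphere W, so the sign is −
Point 3:
  Latitude: degrees = first 2 digits = 0, minutes = 26.72; 0 + 26.72/60 = 0.445333
  S ⇒ negate
  Longitude: degrees = first 3 digits = 107, minutes = 36.561; 107 + 36.561/60 = 107.609350
  hemisphere W, so the sign is −
Point 4:
  φ: split at 2 digits → 52° and 19.3545′; 52 + 19.3545/60 = 52.322575
  S → negative
  λ: split at 3 digits → 062° and 9.93′; 62 + 9.93/60 = 62.165500
  W ⇒ negate
Point 5:
  φ: degrees = first 2 digits = 83, minutes = 49.9495; 83 + 49.9495/60 = 83.832492
  N → positive
  Longitude: degrees = first 3 digits = 83, minutes = 4.3061; 83 + 4.3061/60 = 83.071768
  W ⇒ negate

1. 45.38846, -86.33368
2. 41.43672, -102.88274
3. -0.44533, -107.60935
4. -52.32258, -62.16550
5. 83.83249, -83.07177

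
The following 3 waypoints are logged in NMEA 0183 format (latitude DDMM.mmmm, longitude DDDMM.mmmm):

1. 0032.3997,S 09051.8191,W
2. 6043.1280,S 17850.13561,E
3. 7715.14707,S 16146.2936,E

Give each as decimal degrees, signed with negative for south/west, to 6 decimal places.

Point 1:
  Latitude: split at 2 digits → 00° and 32.3997′; 0 + 32.3997/60 = 0.5399950
  S → negative
  λ: degrees = first 3 digits = 90, minutes = 51.8191; 90 + 51.8191/60 = 90.8636517
  W ⇒ negate
Point 2:
  Latitude: split at 2 digits → 60° and 43.128′; 60 + 43.128/60 = 60.7188000
  S → negative
  Longitude: degrees = first 3 digits = 178, minutes = 50.13561; 178 + 50.13561/60 = 178.8355935
  E ⇒ keep positive
Point 3:
  Lat: degrees = first 2 digits = 77, minutes = 15.14707; 77 + 15.14707/60 = 77.2524512
  S → negative
  Lon: split at 3 digits → 161° and 46.2936′; 161 + 46.2936/60 = 161.7715600
  E ⇒ keep positive

1. -0.539995, -90.863652
2. -60.718800, 178.835594
3. -77.252451, 161.771560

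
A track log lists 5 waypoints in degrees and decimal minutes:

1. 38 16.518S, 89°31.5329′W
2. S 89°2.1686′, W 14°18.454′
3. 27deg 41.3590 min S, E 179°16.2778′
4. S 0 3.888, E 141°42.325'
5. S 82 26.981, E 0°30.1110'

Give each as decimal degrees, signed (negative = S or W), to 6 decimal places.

1. -38.275300, -89.525548
2. -89.036143, -14.307567
3. -27.689317, 179.271297
4. -0.064800, 141.705417
5. -82.449683, 0.501850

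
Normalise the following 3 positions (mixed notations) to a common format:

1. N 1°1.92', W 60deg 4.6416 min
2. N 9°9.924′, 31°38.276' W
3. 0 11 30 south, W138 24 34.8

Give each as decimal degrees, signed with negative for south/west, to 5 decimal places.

Point 1:
  Latitude: 1.92′ = 0.032000°; total 1.032000
  N → positive
  Lon: 4.6416′ = 0.077360°; total 60.077360
  W ⇒ negate
Point 2:
  Lat: 9 + 9.924/60 = 9.165400
  N → positive
  Longitude: 31 + 38.276/60 = 31.637933
  hemisphere W, so the sign is −
Point 3:
  Lat: 0° + 11/60 + 30/3600 = 0 + 0.183333 + 0.008333 = 0.191667
  S → negative
  λ: 138 + 24/60 + 34.8/3600 = 138.409667
  W → negative

1. 1.03200, -60.07736
2. 9.16540, -31.63793
3. -0.19167, -138.40967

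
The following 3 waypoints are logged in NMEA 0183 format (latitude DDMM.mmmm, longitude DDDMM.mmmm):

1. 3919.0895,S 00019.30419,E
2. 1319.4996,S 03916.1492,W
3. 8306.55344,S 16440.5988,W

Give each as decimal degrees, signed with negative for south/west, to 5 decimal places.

1. -39.31816, 0.32174
2. -13.32499, -39.26915
3. -83.10922, -164.67665

Point 1:
  Lat: degrees = first 2 digits = 39, minutes = 19.0895; 39 + 19.0895/60 = 39.318158
  hemisphere S, so the sign is −
  Longitude: degrees = first 3 digits = 0, minutes = 19.30419; 0 + 19.30419/60 = 0.321737
  E ⇒ keep positive
Point 2:
  Lat: degrees = first 2 digits = 13, minutes = 19.4996; 13 + 19.4996/60 = 13.324993
  S ⇒ negate
  Lon: degrees = first 3 digits = 39, minutes = 16.1492; 39 + 16.1492/60 = 39.269153
  W ⇒ negate
Point 3:
  Lat: degrees = first 2 digits = 83, minutes = 6.55344; 83 + 6.55344/60 = 83.109224
  S → negative
  λ: split at 3 digits → 164° and 40.5988′; 164 + 40.5988/60 = 164.676647
  hemisphere W, so the sign is −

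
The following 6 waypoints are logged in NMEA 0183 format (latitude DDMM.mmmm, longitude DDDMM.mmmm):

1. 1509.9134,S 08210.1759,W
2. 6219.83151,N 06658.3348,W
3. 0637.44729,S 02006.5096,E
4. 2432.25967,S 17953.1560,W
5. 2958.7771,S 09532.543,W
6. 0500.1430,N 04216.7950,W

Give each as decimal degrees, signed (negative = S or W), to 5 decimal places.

1. -15.16522, -82.16960
2. 62.33053, -66.97225
3. -6.62412, 20.10849
4. -24.53766, -179.88593
5. -29.97962, -95.54238
6. 5.00238, -42.27992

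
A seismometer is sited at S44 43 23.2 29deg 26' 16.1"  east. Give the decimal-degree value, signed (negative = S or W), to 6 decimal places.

Latitude: 43′ + 23.2″ = 43.38667′; 44 + 43.38667/60 = 44.7231111
hemisphere S, so the sign is −
Longitude: 26′ + 16.1″ = 26.26833′; 29 + 26.26833/60 = 29.4378056
E → positive

-44.723111, 29.437806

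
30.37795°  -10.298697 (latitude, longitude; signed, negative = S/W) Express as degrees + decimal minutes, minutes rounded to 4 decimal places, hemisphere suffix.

30° 22.6770′ N, 10° 17.9218′ W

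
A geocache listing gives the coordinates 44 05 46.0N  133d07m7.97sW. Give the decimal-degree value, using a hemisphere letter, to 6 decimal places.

φ: 5′ + 46″ = 5.76667′; 44 + 5.76667/60 = 44.0961111
Longitude: 7′ + 7.97″ = 7.13283′; 133 + 7.13283/60 = 133.1188806

44.096111° N, 133.118881° W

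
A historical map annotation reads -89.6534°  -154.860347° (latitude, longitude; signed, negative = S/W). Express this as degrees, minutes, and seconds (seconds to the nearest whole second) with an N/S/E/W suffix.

Latitude is negative → S; |value| = 89.653400
Latitude: whole degrees 89; 39.20400′ → 39′ and 12.24″
Longitude is negative → W; |value| = 154.860347
Longitude: whole degrees 154; 51.62082′ → 51′ and 37.25″

89°39′12″ S, 154°51′37″ W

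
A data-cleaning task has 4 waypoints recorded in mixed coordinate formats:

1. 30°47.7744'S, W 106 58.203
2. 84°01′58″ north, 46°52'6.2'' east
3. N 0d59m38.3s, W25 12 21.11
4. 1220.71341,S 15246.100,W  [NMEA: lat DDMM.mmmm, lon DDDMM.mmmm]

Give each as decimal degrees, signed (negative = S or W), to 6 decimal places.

1. -30.796240, -106.970050
2. 84.032778, 46.868389
3. 0.993972, -25.205864
4. -12.345224, -152.768333

Point 1:
  φ: 47.7744′ = 0.796240°; total 30.7962400
  hemisphere S, so the sign is −
  λ: 106 + 58.203/60 = 106.9700500
  hemisphere W, so the sign is −
Point 2:
  Lat: 1′ + 58″ = 1.96667′; 84 + 1.96667/60 = 84.0327778
  N → positive
  Lon: 46° + 52/60 + 6.2/3600 = 46 + 0.866667 + 0.001722 = 46.8683889
  E ⇒ keep positive
Point 3:
  Latitude: 0° + 59/60 + 38.3/3600 = 0 + 0.983333 + 0.010639 = 0.9939722
  N ⇒ keep positive
  Longitude: 25 + 12/60 + 21.11/3600 = 25.2058639
  hemisphere W, so the sign is −
Point 4:
  φ: split at 2 digits → 12° and 20.71341′; 12 + 20.71341/60 = 12.3452235
  S → negative
  Lon: split at 3 digits → 152° and 46.1′; 152 + 46.1/60 = 152.7683333
  hemisphere W, so the sign is −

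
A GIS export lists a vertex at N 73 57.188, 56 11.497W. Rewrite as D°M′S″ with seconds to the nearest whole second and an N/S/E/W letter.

Lat: fractional minutes 0.18800 × 60 = 11.28″
λ: 11.49700′ → 11′ and 0.49700 × 60 = 29.82″

73°57′11″ N, 56°11′30″ W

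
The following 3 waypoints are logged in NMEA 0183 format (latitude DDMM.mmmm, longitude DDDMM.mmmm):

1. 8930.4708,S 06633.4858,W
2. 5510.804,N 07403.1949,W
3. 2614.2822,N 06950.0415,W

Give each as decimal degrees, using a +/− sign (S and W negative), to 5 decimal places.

Point 1:
  Latitude: degrees = first 2 digits = 89, minutes = 30.4708; 89 + 30.4708/60 = 89.507847
  S ⇒ negate
  λ: split at 3 digits → 066° and 33.4858′; 66 + 33.4858/60 = 66.558097
  hemisphere W, so the sign is −
Point 2:
  Latitude: split at 2 digits → 55° and 10.804′; 55 + 10.804/60 = 55.180067
  N ⇒ keep positive
  λ: degrees = first 3 digits = 74, minutes = 3.1949; 74 + 3.1949/60 = 74.053248
  hemisphere W, so the sign is −
Point 3:
  Lat: degrees = first 2 digits = 26, minutes = 14.2822; 26 + 14.2822/60 = 26.238037
  N → positive
  Lon: degrees = first 3 digits = 69, minutes = 50.0415; 69 + 50.0415/60 = 69.834025
  W → negative

1. -89.50785, -66.55810
2. 55.18007, -74.05325
3. 26.23804, -69.83403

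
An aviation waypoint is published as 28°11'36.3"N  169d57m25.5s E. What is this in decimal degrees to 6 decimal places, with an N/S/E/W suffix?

φ: 28° + 11/60 + 36.3/3600 = 28 + 0.183333 + 0.010083 = 28.1934167
Longitude: 169 + 57/60 + 25.5/3600 = 169.9570833

28.193417° N, 169.957083° E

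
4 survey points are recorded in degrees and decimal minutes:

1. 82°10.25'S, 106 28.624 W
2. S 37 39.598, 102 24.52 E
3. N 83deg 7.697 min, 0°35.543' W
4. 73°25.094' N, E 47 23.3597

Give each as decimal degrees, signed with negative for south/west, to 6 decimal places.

Point 1:
  φ: 82 + 10.25/60 = 82.1708333
  hemisphere S, so the sign is −
  λ: 106 + 28.624/60 = 106.4770667
  hemisphere W, so the sign is −
Point 2:
  φ: 39.598′ = 0.659967°; total 37.6599667
  hemisphere S, so the sign is −
  Longitude: 24.52′ = 0.408667°; total 102.4086667
  E → positive
Point 3:
  φ: 7.697′ = 0.128283°; total 83.1282833
  N ⇒ keep positive
  Longitude: 0 + 35.543/60 = 0.5923833
  W ⇒ negate
Point 4:
  Latitude: 25.094′ = 0.418233°; total 73.4182333
  N ⇒ keep positive
  Longitude: 23.3597′ = 0.389328°; total 47.3893283
  E → positive

1. -82.170833, -106.477067
2. -37.659967, 102.408667
3. 83.128283, -0.592383
4. 73.418233, 47.389328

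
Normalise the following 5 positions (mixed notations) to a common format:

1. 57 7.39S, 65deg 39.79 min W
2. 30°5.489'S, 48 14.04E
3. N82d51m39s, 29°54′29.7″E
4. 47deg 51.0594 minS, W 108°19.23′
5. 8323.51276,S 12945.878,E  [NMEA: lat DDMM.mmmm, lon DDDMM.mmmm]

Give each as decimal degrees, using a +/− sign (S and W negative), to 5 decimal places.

1. -57.12317, -65.66317
2. -30.09148, 48.23400
3. 82.86083, 29.90825
4. -47.85099, -108.32050
5. -83.39188, 129.76463

Point 1:
  Lat: 57 + 7.39/60 = 57.123167
  hemisphere S, so the sign is −
  λ: 39.79′ = 0.663167°; total 65.663167
  hemisphere W, so the sign is −
Point 2:
  φ: 5.489′ = 0.091483°; total 30.091483
  hemisphere S, so the sign is −
  λ: 48 + 14.04/60 = 48.234000
  E ⇒ keep positive
Point 3:
  Latitude: 51′ + 39″ = 51.65000′; 82 + 51.65000/60 = 82.860833
  N → positive
  λ: 29° + 54/60 + 29.7/3600 = 29 + 0.900000 + 0.008250 = 29.908250
  E → positive
Point 4:
  Lat: 47 + 51.0594/60 = 47.850990
  S ⇒ negate
  λ: 108 + 19.23/60 = 108.320500
  W ⇒ negate
Point 5:
  Latitude: split at 2 digits → 83° and 23.51276′; 83 + 23.51276/60 = 83.391879
  S ⇒ negate
  Lon: split at 3 digits → 129° and 45.878′; 129 + 45.878/60 = 129.764633
  E ⇒ keep positive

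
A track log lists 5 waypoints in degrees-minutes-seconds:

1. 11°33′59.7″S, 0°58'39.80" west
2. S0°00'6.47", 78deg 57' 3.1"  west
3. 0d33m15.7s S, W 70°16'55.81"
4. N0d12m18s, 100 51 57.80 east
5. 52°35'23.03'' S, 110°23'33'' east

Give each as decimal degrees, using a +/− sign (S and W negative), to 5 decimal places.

Point 1:
  Lat: 33′ + 59.7″ = 33.99500′; 11 + 33.99500/60 = 11.566583
  hemisphere S, so the sign is −
  Lon: 58′ + 39.8″ = 58.66333′; 0 + 58.66333/60 = 0.977722
  W → negative
Point 2:
  Latitude: 0° + 0/60 + 6.47/3600 = 0 + 0.000000 + 0.001797 = 0.001797
  S ⇒ negate
  Lon: 78° + 57/60 + 3.1/3600 = 78 + 0.950000 + 0.000861 = 78.950861
  W → negative
Point 3:
  Lat: 0 + 33/60 + 15.7/3600 = 0.554361
  hemisphere S, so the sign is −
  λ: 16′ + 55.81″ = 16.93017′; 70 + 16.93017/60 = 70.282169
  W → negative
Point 4:
  Latitude: 0 + 12/60 + 18/3600 = 0.205000
  N → positive
  Lon: 100 + 51/60 + 57.8/3600 = 100.866056
  E → positive
Point 5:
  Lat: 52 + 35/60 + 23.03/3600 = 52.589731
  hemisphere S, so the sign is −
  λ: 23′ + 33″ = 23.55000′; 110 + 23.55000/60 = 110.392500
  E → positive

1. -11.56658, -0.97772
2. -0.00180, -78.95086
3. -0.55436, -70.28217
4. 0.20500, 100.86606
5. -52.58973, 110.39250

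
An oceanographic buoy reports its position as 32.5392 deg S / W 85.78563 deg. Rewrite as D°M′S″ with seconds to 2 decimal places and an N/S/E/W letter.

32°32′21.12″ S, 85°47′8.27″ W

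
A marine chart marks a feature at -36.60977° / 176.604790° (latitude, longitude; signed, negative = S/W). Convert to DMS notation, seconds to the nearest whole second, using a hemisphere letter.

36°36′35″ S, 176°36′17″ E

Latitude is negative → S; |value| = 36.609770
Lat: 0.609770° → 36.58620′; 0.58620 × 60 = 35.17″
Longitude: 0.604790° → 36.28740′; 0.28740 × 60 = 17.24″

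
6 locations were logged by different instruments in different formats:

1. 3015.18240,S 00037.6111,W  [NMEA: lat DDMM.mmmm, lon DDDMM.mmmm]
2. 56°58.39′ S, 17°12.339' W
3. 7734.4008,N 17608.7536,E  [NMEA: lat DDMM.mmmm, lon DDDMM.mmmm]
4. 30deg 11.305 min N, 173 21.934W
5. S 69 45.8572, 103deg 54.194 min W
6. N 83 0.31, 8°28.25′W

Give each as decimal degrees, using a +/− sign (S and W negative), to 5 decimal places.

Point 1:
  Lat: degrees = first 2 digits = 30, minutes = 15.1824; 30 + 15.1824/60 = 30.253040
  S ⇒ negate
  λ: split at 3 digits → 000° and 37.6111′; 0 + 37.6111/60 = 0.626852
  hemisphere W, so the sign is −
Point 2:
  Lat: 58.39′ = 0.973167°; total 56.973167
  S ⇒ negate
  Longitude: 12.339′ = 0.205650°; total 17.205650
  hemisphere W, so the sign is −
Point 3:
  φ: degrees = first 2 digits = 77, minutes = 34.4008; 77 + 34.4008/60 = 77.573347
  N → positive
  Lon: split at 3 digits → 176° and 8.7536′; 176 + 8.7536/60 = 176.145893
  E → positive
Point 4:
  Latitude: 11.305′ = 0.188417°; total 30.188417
  N → positive
  Longitude: 21.934′ = 0.365567°; total 173.365567
  W → negative
Point 5:
  Lat: 69 + 45.8572/60 = 69.764287
  S → negative
  Longitude: 103 + 54.194/60 = 103.903233
  W → negative
Point 6:
  φ: 0.31′ = 0.005167°; total 83.005167
  N → positive
  λ: 28.25′ = 0.470833°; total 8.470833
  W → negative

1. -30.25304, -0.62685
2. -56.97317, -17.20565
3. 77.57335, 176.14589
4. 30.18842, -173.36557
5. -69.76429, -103.90323
6. 83.00517, -8.47083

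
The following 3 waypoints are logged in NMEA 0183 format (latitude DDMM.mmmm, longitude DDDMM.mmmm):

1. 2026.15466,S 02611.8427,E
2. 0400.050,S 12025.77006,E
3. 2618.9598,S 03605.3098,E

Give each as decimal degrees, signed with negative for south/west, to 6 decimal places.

1. -20.435911, 26.197378
2. -4.000833, 120.429501
3. -26.315997, 36.088497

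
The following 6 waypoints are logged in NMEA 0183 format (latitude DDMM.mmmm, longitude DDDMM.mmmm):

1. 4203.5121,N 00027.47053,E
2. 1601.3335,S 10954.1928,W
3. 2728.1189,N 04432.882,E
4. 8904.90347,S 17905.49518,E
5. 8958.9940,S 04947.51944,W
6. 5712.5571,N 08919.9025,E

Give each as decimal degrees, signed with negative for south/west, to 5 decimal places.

Point 1:
  Latitude: degrees = first 2 digits = 42, minutes = 3.5121; 42 + 3.5121/60 = 42.058535
  N → positive
  Lon: degrees = first 3 digits = 0, minutes = 27.47053; 0 + 27.47053/60 = 0.457842
  E ⇒ keep positive
Point 2:
  φ: degrees = first 2 digits = 16, minutes = 1.3335; 16 + 1.3335/60 = 16.022225
  hemisphere S, so the sign is −
  λ: degrees = first 3 digits = 109, minutes = 54.1928; 109 + 54.1928/60 = 109.903213
  hemisphere W, so the sign is −
Point 3:
  Latitude: split at 2 digits → 27° and 28.1189′; 27 + 28.1189/60 = 27.468648
  N ⇒ keep positive
  Longitude: split at 3 digits → 044° and 32.882′; 44 + 32.882/60 = 44.548033
  E ⇒ keep positive
Point 4:
  φ: split at 2 digits → 89° and 4.90347′; 89 + 4.90347/60 = 89.081725
  S → negative
  Longitude: degrees = first 3 digits = 179, minutes = 5.49518; 179 + 5.49518/60 = 179.091586
  E ⇒ keep positive
Point 5:
  Latitude: degrees = first 2 digits = 89, minutes = 58.994; 89 + 58.994/60 = 89.983233
  hemisphere S, so the sign is −
  λ: degrees = first 3 digits = 49, minutes = 47.51944; 49 + 47.51944/60 = 49.791991
  hemisphere W, so the sign is −
Point 6:
  Lat: split at 2 digits → 57° and 12.5571′; 57 + 12.5571/60 = 57.209285
  N ⇒ keep positive
  λ: split at 3 digits → 089° and 19.9025′; 89 + 19.9025/60 = 89.331708
  E ⇒ keep positive

1. 42.05854, 0.45784
2. -16.02223, -109.90321
3. 27.46865, 44.54803
4. -89.08172, 179.09159
5. -89.98323, -49.79199
6. 57.20929, 89.33171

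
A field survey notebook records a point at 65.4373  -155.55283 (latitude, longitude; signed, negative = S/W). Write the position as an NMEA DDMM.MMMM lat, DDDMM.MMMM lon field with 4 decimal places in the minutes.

Lat: fractional part 0.437300 → 26.238000 minutes
Longitude is negative → W; |value| = 155.552830
Longitude: minutes = (155.552830 − 155) × 60 = 33.169800

6526.2380,N / 15533.1698,W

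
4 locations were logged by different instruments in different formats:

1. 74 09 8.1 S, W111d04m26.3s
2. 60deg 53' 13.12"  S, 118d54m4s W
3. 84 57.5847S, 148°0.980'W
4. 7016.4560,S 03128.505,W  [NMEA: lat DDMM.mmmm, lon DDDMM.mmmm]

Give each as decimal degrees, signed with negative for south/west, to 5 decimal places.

Point 1:
  Latitude: 74° + 9/60 + 8.1/3600 = 74 + 0.150000 + 0.002250 = 74.152250
  S ⇒ negate
  Longitude: 4′ + 26.3″ = 4.43833′; 111 + 4.43833/60 = 111.073972
  W → negative
Point 2:
  Latitude: 53′ + 13.12″ = 53.21867′; 60 + 53.21867/60 = 60.886978
  S ⇒ negate
  Lon: 54′ + 4″ = 54.06667′; 118 + 54.06667/60 = 118.901111
  W → negative
Point 3:
  φ: 84 + 57.5847/60 = 84.959745
  hemisphere S, so the sign is −
  Lon: 0.98′ = 0.016333°; total 148.016333
  W ⇒ negate
Point 4:
  Lat: degrees = first 2 digits = 70, minutes = 16.456; 70 + 16.456/60 = 70.274267
  hemisphere S, so the sign is −
  Longitude: degrees = first 3 digits = 31, minutes = 28.505; 31 + 28.505/60 = 31.475083
  W → negative

1. -74.15225, -111.07397
2. -60.88698, -118.90111
3. -84.95975, -148.01633
4. -70.27427, -31.47508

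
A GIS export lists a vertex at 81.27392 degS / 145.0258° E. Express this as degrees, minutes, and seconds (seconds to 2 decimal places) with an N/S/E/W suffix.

Lat: 0.273920 × 60 = 16.43520′ → 16′, remainder × 60 = 26.1120″
λ: whole degrees 145; 1.54800′ → 1′ and 32.8800″

81°16′26.11″ S, 145°01′32.88″ E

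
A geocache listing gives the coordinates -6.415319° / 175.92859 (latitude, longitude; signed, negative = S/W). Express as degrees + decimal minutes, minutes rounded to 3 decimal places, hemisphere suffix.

Latitude is negative → S; |value| = 6.415319
Lat: fractional part 0.415319 → 24.91914 minutes
Lon: 175° + 0.928590 × 60 = 175° 55.71540′

6° 24.919′ S, 175° 55.715′ E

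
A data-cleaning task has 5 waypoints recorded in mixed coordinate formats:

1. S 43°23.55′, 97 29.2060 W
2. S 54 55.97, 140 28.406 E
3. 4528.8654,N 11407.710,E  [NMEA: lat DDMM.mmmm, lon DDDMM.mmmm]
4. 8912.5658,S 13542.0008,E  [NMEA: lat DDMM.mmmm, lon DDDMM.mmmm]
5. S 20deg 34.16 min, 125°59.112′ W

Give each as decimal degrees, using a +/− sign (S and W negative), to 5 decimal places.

1. -43.39250, -97.48677
2. -54.93283, 140.47343
3. 45.48109, 114.12850
4. -89.20943, 135.70001
5. -20.56933, -125.98520

Point 1:
  φ: 43 + 23.55/60 = 43.392500
  S → negative
  Lon: 97 + 29.206/60 = 97.486767
  W ⇒ negate
Point 2:
  φ: 55.97′ = 0.932833°; total 54.932833
  S ⇒ negate
  Longitude: 140 + 28.406/60 = 140.473433
  E ⇒ keep positive
Point 3:
  Lat: degrees = first 2 digits = 45, minutes = 28.8654; 45 + 28.8654/60 = 45.481090
  N ⇒ keep positive
  λ: degrees = first 3 digits = 114, minutes = 7.71; 114 + 7.71/60 = 114.128500
  E ⇒ keep positive
Point 4:
  Latitude: split at 2 digits → 89° and 12.5658′; 89 + 12.5658/60 = 89.209430
  S ⇒ negate
  λ: degrees = first 3 digits = 135, minutes = 42.0008; 135 + 42.0008/60 = 135.700013
  E ⇒ keep positive
Point 5:
  Lat: 20 + 34.16/60 = 20.569333
  S ⇒ negate
  λ: 125 + 59.112/60 = 125.985200
  W ⇒ negate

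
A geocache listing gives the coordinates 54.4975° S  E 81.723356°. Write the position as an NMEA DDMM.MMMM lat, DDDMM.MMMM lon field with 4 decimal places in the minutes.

Latitude: fractional part 0.497500 → 29.850000 minutes
Lon: fractional part 0.723356 → 43.401360 minutes

5429.8500,S / 08143.4014,E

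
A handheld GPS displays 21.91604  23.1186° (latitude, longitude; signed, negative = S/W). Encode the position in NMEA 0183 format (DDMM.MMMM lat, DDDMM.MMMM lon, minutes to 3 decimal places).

2154.962,N / 02307.116,E

Lat: minutes = (21.916040 − 21) × 60 = 54.96240
Longitude: 23° + 0.118600 × 60 = 23° 7.11600′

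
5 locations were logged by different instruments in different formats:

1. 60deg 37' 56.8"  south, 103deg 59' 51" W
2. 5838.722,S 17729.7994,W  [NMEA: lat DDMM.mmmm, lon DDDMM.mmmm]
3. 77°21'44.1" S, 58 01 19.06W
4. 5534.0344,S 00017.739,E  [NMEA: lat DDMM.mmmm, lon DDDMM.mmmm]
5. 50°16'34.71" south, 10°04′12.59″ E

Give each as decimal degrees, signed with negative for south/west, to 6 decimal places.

Point 1:
  φ: 37′ + 56.8″ = 37.94667′; 60 + 37.94667/60 = 60.6324444
  hemisphere S, so the sign is −
  λ: 103 + 59/60 + 51/3600 = 103.9975000
  W → negative
Point 2:
  Latitude: split at 2 digits → 58° and 38.722′; 58 + 38.722/60 = 58.6453667
  S ⇒ negate
  Lon: split at 3 digits → 177° and 29.7994′; 177 + 29.7994/60 = 177.4966567
  W ⇒ negate
Point 3:
  φ: 77 + 21/60 + 44.1/3600 = 77.3622500
  S → negative
  Lon: 1′ + 19.06″ = 1.31767′; 58 + 1.31767/60 = 58.0219611
  W ⇒ negate
Point 4:
  φ: degrees = first 2 digits = 55, minutes = 34.0344; 55 + 34.0344/60 = 55.5672400
  S → negative
  Lon: split at 3 digits → 000° and 17.739′; 0 + 17.739/60 = 0.2956500
  E ⇒ keep positive
Point 5:
  Lat: 16′ + 34.71″ = 16.57850′; 50 + 16.57850/60 = 50.2763083
  S → negative
  λ: 10 + 4/60 + 12.59/3600 = 10.0701639
  E ⇒ keep positive

1. -60.632444, -103.997500
2. -58.645367, -177.496657
3. -77.362250, -58.021961
4. -55.567240, 0.295650
5. -50.276308, 10.070164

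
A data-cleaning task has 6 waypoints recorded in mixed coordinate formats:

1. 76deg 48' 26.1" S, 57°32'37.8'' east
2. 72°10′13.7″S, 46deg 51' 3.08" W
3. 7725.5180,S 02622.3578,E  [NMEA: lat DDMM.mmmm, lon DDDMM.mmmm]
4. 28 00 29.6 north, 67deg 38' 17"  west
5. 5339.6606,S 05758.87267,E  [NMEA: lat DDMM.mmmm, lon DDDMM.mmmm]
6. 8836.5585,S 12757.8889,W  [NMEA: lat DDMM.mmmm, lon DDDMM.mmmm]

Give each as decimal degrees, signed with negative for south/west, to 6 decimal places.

1. -76.807250, 57.543833
2. -72.170472, -46.850856
3. -77.425300, 26.372630
4. 28.008222, -67.638056
5. -53.661010, 57.981211
6. -88.609308, -127.964815

Point 1:
  φ: 76° + 48/60 + 26.1/3600 = 76 + 0.800000 + 0.007250 = 76.8072500
  hemisphere S, so the sign is −
  λ: 57 + 32/60 + 37.8/3600 = 57.5438333
  E ⇒ keep positive
Point 2:
  φ: 72° + 10/60 + 13.7/3600 = 72 + 0.166667 + 0.003806 = 72.1704722
  S ⇒ negate
  λ: 46° + 51/60 + 3.08/3600 = 46 + 0.850000 + 0.000856 = 46.8508556
  W ⇒ negate
Point 3:
  Lat: split at 2 digits → 77° and 25.518′; 77 + 25.518/60 = 77.4253000
  hemisphere S, so the sign is −
  λ: split at 3 digits → 026° and 22.3578′; 26 + 22.3578/60 = 26.3726300
  E → positive
Point 4:
  Latitude: 28° + 0/60 + 29.6/3600 = 28 + 0.000000 + 0.008222 = 28.0082222
  N ⇒ keep positive
  Longitude: 38′ + 17″ = 38.28333′; 67 + 38.28333/60 = 67.6380556
  hemisphere W, so the sign is −
Point 5:
  Latitude: split at 2 digits → 53° and 39.6606′; 53 + 39.6606/60 = 53.6610100
  hemisphere S, so the sign is −
  Longitude: degrees = first 3 digits = 57, minutes = 58.87267; 57 + 58.87267/60 = 57.9812112
  E ⇒ keep positive
Point 6:
  Lat: split at 2 digits → 88° and 36.5585′; 88 + 36.5585/60 = 88.6093083
  S ⇒ negate
  λ: degrees = first 3 digits = 127, minutes = 57.8889; 127 + 57.8889/60 = 127.9648150
  W → negative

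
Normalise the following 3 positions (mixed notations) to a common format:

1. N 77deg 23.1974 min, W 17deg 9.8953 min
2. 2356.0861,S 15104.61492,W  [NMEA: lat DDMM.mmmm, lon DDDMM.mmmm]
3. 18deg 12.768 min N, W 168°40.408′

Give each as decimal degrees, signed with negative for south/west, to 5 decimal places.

1. 77.38662, -17.16492
2. -23.93477, -151.07692
3. 18.21280, -168.67347

Point 1:
  φ: 23.1974′ = 0.386623°; total 77.386623
  N ⇒ keep positive
  Lon: 9.8953′ = 0.164922°; total 17.164922
  hemisphere W, so the sign is −
Point 2:
  Latitude: degrees = first 2 digits = 23, minutes = 56.0861; 23 + 56.0861/60 = 23.934768
  hemisphere S, so the sign is −
  λ: split at 3 digits → 151° and 4.61492′; 151 + 4.61492/60 = 151.076915
  W ⇒ negate
Point 3:
  Latitude: 12.768′ = 0.212800°; total 18.212800
  N → positive
  Lon: 40.408′ = 0.673467°; total 168.673467
  hemisphere W, so the sign is −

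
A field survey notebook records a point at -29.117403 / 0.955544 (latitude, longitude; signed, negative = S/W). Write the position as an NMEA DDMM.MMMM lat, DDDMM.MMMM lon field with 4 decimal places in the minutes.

Latitude is negative → S; |value| = 29.117403
Latitude: fractional part 0.117403 → 7.044180 minutes
Longitude: 0° + 0.955544 × 60 = 0° 57.332640′

2907.0442,S / 00057.3326,E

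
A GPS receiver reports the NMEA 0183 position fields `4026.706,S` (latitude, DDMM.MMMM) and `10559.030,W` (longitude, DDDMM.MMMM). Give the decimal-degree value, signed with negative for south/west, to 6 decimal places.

-40.445100, -105.983833

Lat: split at 2 digits → 40° and 26.706′; 40 + 26.706/60 = 40.4451000
hemisphere S, so the sign is −
Longitude: split at 3 digits → 105° and 59.03′; 105 + 59.03/60 = 105.9838333
W → negative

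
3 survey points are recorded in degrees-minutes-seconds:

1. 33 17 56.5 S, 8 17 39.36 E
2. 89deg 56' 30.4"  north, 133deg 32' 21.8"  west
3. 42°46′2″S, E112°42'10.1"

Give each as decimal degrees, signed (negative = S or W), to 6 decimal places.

Point 1:
  Latitude: 17′ + 56.5″ = 17.94167′; 33 + 17.94167/60 = 33.2990278
  hemisphere S, so the sign is −
  λ: 8° + 17/60 + 39.36/3600 = 8 + 0.283333 + 0.010933 = 8.2942667
  E → positive
Point 2:
  Lat: 89° + 56/60 + 30.4/3600 = 89 + 0.933333 + 0.008444 = 89.9417778
  N ⇒ keep positive
  Longitude: 32′ + 21.8″ = 32.36333′; 133 + 32.36333/60 = 133.5393889
  hemisphere W, so the sign is −
Point 3:
  φ: 46′ + 2″ = 46.03333′; 42 + 46.03333/60 = 42.7672222
  S → negative
  λ: 42′ + 10.1″ = 42.16833′; 112 + 42.16833/60 = 112.7028056
  E ⇒ keep positive

1. -33.299028, 8.294267
2. 89.941778, -133.539389
3. -42.767222, 112.702806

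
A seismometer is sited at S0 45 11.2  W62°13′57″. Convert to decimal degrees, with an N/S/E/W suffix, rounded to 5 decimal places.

Latitude: 0 + 45/60 + 11.2/3600 = 0.753111
Longitude: 62° + 13/60 + 57/3600 = 62 + 0.216667 + 0.015833 = 62.232500

0.75311° S, 62.23250° W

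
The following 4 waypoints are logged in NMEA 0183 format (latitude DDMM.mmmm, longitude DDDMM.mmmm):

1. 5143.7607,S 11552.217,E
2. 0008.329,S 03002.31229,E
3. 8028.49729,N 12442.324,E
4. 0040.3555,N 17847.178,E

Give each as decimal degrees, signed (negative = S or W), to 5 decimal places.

Point 1:
  φ: degrees = first 2 digits = 51, minutes = 43.7607; 51 + 43.7607/60 = 51.729345
  hemisphere S, so the sign is −
  λ: split at 3 digits → 115° and 52.217′; 115 + 52.217/60 = 115.870283
  E → positive
Point 2:
  φ: degrees = first 2 digits = 0, minutes = 8.329; 0 + 8.329/60 = 0.138817
  S → negative
  λ: split at 3 digits → 030° and 2.31229′; 30 + 2.31229/60 = 30.038538
  E ⇒ keep positive
Point 3:
  φ: degrees = first 2 digits = 80, minutes = 28.49729; 80 + 28.49729/60 = 80.474955
  N ⇒ keep positive
  λ: split at 3 digits → 124° and 42.324′; 124 + 42.324/60 = 124.705400
  E → positive
Point 4:
  Lat: degrees = first 2 digits = 0, minutes = 40.3555; 0 + 40.3555/60 = 0.672592
  N ⇒ keep positive
  λ: degrees = first 3 digits = 178, minutes = 47.178; 178 + 47.178/60 = 178.786300
  E → positive

1. -51.72935, 115.87028
2. -0.13882, 30.03854
3. 80.47495, 124.70540
4. 0.67259, 178.78630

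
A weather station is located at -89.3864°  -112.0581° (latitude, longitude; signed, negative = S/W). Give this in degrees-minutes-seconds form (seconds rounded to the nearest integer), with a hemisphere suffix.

Latitude is negative → S; |value| = 89.386400
Lat: 0.386400 × 60 = 23.18400′ → 23′, remainder × 60 = 11.04″
Longitude is negative → W; |value| = 112.058100
λ: 0.058100 × 60 = 3.48600′ → 3′, remainder × 60 = 29.16″

89°23′11″ S, 112°03′29″ W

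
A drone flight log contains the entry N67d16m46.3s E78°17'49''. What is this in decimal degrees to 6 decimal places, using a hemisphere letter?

Lat: 67° + 16/60 + 46.3/3600 = 67 + 0.266667 + 0.012861 = 67.2795278
Longitude: 78 + 17/60 + 49/3600 = 78.2969444

67.279528° N, 78.296944° E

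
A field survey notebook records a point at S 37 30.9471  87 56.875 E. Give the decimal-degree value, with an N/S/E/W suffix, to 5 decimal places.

Lat: 30.9471′ = 0.515785°; total 37.515785
λ: 56.875′ = 0.947917°; total 87.947917

37.51579° S, 87.94792° E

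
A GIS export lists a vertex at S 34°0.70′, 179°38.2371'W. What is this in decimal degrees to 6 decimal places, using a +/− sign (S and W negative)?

Lat: 34 + 0.7/60 = 34.0116667
S → negative
Lon: 38.2371′ = 0.637285°; total 179.6372850
W → negative

-34.011667, -179.637285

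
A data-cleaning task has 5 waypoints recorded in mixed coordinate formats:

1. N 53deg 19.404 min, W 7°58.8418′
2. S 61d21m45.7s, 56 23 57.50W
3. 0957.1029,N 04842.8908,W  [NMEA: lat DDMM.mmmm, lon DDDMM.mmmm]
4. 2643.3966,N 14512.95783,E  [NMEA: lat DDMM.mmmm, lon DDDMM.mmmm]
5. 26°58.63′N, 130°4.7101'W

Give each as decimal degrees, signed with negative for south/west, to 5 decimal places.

1. 53.32340, -7.98070
2. -61.36269, -56.39931
3. 9.95172, -48.71485
4. 26.72328, 145.21596
5. 26.97717, -130.07850

Point 1:
  Latitude: 19.404′ = 0.323400°; total 53.323400
  N → positive
  Longitude: 58.8418′ = 0.980697°; total 7.980697
  W ⇒ negate
Point 2:
  Latitude: 21′ + 45.7″ = 21.76167′; 61 + 21.76167/60 = 61.362694
  S → negative
  Lon: 56 + 23/60 + 57.5/3600 = 56.399306
  W → negative
Point 3:
  Lat: degrees = first 2 digits = 9, minutes = 57.1029; 9 + 57.1029/60 = 9.951715
  N ⇒ keep positive
  Lon: degrees = first 3 digits = 48, minutes = 42.8908; 48 + 42.8908/60 = 48.714847
  W → negative
Point 4:
  φ: split at 2 digits → 26° and 43.3966′; 26 + 43.3966/60 = 26.723277
  N → positive
  Longitude: split at 3 digits → 145° and 12.95783′; 145 + 12.95783/60 = 145.215964
  E → positive
Point 5:
  Latitude: 26 + 58.63/60 = 26.977167
  N ⇒ keep positive
  λ: 4.7101′ = 0.078502°; total 130.078502
  hemisphere W, so the sign is −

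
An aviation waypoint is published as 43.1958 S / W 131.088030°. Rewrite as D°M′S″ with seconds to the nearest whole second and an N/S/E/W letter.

Latitude: 0.195800 × 60 = 11.74800′ → 11′, remainder × 60 = 44.88″
λ: 0.088030 × 60 = 5.28180′ → 5′, remainder × 60 = 16.91″

43°11′45″ S, 131°05′17″ W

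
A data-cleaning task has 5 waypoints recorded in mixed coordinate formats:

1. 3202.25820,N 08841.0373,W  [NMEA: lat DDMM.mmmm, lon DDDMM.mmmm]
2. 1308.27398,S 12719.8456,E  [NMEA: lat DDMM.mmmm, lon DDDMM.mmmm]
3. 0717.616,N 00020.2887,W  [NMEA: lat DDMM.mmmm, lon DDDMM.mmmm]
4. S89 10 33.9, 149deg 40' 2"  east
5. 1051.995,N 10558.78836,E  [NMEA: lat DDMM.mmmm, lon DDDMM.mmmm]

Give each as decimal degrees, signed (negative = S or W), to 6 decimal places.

Point 1:
  φ: split at 2 digits → 32° and 2.2582′; 32 + 2.2582/60 = 32.0376367
  N → positive
  Longitude: split at 3 digits → 088° and 41.0373′; 88 + 41.0373/60 = 88.6839550
  hemisphere W, so the sign is −
Point 2:
  Lat: degrees = first 2 digits = 13, minutes = 8.27398; 13 + 8.27398/60 = 13.1378997
  S ⇒ negate
  λ: degrees = first 3 digits = 127, minutes = 19.8456; 127 + 19.8456/60 = 127.3307600
  E ⇒ keep positive
Point 3:
  Latitude: degrees = first 2 digits = 7, minutes = 17.616; 7 + 17.616/60 = 7.2936000
  N ⇒ keep positive
  λ: degrees = first 3 digits = 0, minutes = 20.2887; 0 + 20.2887/60 = 0.3381450
  hemisphere W, so the sign is −
Point 4:
  Lat: 89° + 10/60 + 33.9/3600 = 89 + 0.166667 + 0.009417 = 89.1760833
  hemisphere S, so the sign is −
  Lon: 149° + 40/60 + 2/3600 = 149 + 0.666667 + 0.000556 = 149.6672222
  E ⇒ keep positive
Point 5:
  Lat: degrees = first 2 digits = 10, minutes = 51.995; 10 + 51.995/60 = 10.8665833
  N ⇒ keep positive
  Longitude: degrees = first 3 digits = 105, minutes = 58.78836; 105 + 58.78836/60 = 105.9798060
  E → positive

1. 32.037637, -88.683955
2. -13.137900, 127.330760
3. 7.293600, -0.338145
4. -89.176083, 149.667222
5. 10.866583, 105.979806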